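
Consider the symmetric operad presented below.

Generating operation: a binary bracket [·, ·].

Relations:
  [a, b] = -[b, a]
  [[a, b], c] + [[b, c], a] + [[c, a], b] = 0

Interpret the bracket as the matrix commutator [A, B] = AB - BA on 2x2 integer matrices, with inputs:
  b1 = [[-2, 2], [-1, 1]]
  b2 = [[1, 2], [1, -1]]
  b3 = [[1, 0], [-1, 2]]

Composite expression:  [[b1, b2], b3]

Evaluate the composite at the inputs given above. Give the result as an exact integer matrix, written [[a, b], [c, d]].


[[10, -10], [7, -10]]

[b1, b2] = [[4, -10], [1, -4]]
[[b1, b2], b3] = [[10, -10], [7, -10]]


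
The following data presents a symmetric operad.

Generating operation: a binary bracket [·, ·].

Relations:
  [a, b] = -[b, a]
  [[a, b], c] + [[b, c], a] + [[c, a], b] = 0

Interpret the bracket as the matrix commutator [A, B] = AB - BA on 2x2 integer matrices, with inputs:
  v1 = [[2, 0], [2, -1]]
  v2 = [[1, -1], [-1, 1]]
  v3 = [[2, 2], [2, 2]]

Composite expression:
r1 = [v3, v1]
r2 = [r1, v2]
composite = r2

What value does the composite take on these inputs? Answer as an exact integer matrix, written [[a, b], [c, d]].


[[12, -8], [8, -12]]


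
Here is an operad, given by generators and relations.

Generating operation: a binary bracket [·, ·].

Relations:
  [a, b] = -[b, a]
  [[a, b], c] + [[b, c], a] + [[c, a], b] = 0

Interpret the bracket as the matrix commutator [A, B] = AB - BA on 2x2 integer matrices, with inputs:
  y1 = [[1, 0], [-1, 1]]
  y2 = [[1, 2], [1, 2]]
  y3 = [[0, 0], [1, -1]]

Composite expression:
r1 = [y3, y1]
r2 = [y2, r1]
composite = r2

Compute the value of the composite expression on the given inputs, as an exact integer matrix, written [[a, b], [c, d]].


[[2, 0], [1, -2]]

[y3, y1] = [[0, 0], [1, 0]]
[y2, [y3, y1]] = [[2, 0], [1, -2]]


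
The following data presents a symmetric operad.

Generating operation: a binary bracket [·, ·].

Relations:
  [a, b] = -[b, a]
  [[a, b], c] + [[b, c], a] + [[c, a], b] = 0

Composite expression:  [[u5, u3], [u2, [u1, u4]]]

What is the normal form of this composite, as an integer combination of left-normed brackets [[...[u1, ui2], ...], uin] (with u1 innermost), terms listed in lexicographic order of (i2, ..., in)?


-[[[[u1, u4], u2], u3], u5] + [[[[u1, u4], u2], u5], u3]

Expand each bracket as ab - ba; the u1-initial words give the coefficients.
Composite bracket: [[u5, u3], [u2, [u1, u4]]]
The bracket unfolds into 16 signed words via [a, b] = ab - ba (2^4 = 16).
Collect the words opening with u1:
  sign of u1u4u2u3u5 is -1, so it contributes -[[[[u1, u4], u2], u3], u5]
  sign of u1u4u2u5u3 is +1, so it contributes +[[[[u1, u4], u2], u5], u3]


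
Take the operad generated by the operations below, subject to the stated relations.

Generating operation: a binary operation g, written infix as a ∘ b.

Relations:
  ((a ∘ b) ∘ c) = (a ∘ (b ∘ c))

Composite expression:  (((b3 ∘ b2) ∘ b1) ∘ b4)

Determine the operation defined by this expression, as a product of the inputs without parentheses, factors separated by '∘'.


b3 ∘ b2 ∘ b1 ∘ b4

Under associativity of g, the answer is the b's in reading order.
(b3 ∘ b2) flattens to b3 ∘ b2
((b3 ∘ b2) ∘ b1) flattens to b3 ∘ b2 ∘ b1
(((b3 ∘ b2) ∘ b1) ∘ b4) flattens to b3 ∘ b2 ∘ b1 ∘ b4


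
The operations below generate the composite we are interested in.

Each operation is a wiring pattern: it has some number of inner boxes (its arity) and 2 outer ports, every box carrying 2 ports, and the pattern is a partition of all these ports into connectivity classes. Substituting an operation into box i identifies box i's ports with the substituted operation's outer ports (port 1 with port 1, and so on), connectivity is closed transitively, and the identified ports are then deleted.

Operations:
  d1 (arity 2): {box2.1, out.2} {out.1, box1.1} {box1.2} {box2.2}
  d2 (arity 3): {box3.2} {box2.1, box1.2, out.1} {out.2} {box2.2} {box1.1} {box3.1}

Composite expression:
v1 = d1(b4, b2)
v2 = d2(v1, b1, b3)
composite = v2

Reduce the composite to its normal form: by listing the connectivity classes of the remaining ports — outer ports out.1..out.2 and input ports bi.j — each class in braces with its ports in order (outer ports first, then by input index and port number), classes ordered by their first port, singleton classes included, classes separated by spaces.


{out.1, b1.1, b2.1} {out.2} {b1.2} {b2.2} {b3.1} {b3.2} {b4.1} {b4.2}

Reachability decides: close wires over d2-identified ports.
composing d1 on (b4, b2), with out.j its own outer ports: {out.1, b4.1} {out.2, b2.1} {b2.2} {b4.2}
composing d2 on (b4, b2, b1, b3), with out.j its own outer ports: {out.1, b1.1, b2.1} {out.2} {b1.2} {b2.2} {b3.1} {b3.2} {b4.1} {b4.2}


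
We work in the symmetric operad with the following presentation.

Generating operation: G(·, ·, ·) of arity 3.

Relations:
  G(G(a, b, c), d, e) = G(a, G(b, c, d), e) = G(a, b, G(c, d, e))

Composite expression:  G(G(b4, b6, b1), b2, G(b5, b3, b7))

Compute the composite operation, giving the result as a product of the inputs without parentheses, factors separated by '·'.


Under associativity of G, the answer is the b's in reading order.
G(b4, b6, b1) reduces to b4 · b6 · b1
G(b5, b3, b7) reduces to b5 · b3 · b7
G(G(b4, b6, b1), b2, G(b5, b3, b7)) reduces to b4 · b6 · b1 · b2 · b5 · b3 · b7

b4 · b6 · b1 · b2 · b5 · b3 · b7


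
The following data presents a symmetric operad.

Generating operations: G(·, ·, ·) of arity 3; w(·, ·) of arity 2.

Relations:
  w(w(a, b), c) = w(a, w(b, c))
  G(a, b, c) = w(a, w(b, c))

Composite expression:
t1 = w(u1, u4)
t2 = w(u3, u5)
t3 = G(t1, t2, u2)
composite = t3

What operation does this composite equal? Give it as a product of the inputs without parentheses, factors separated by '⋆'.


u1 ⋆ u4 ⋆ u3 ⋆ u5 ⋆ u2

Associativity of G dissolves the nesting; only the u-input order survives.
w(u1, u4) linearizes to u1 ⋆ u4
w(u3, u5) linearizes to u3 ⋆ u5
G(w(u1, u4), w(u3, u5), u2) linearizes to u1 ⋆ u4 ⋆ u3 ⋆ u5 ⋆ u2


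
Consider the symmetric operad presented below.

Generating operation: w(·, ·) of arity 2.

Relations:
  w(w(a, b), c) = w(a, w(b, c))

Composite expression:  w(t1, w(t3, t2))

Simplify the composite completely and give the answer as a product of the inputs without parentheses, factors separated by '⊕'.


The w-tree's shape is irrelevant; the t-reading-order decides.
w(t3, t2) linearizes to t3 ⊕ t2
w(t1, w(t3, t2)) linearizes to t1 ⊕ t3 ⊕ t2

t1 ⊕ t3 ⊕ t2


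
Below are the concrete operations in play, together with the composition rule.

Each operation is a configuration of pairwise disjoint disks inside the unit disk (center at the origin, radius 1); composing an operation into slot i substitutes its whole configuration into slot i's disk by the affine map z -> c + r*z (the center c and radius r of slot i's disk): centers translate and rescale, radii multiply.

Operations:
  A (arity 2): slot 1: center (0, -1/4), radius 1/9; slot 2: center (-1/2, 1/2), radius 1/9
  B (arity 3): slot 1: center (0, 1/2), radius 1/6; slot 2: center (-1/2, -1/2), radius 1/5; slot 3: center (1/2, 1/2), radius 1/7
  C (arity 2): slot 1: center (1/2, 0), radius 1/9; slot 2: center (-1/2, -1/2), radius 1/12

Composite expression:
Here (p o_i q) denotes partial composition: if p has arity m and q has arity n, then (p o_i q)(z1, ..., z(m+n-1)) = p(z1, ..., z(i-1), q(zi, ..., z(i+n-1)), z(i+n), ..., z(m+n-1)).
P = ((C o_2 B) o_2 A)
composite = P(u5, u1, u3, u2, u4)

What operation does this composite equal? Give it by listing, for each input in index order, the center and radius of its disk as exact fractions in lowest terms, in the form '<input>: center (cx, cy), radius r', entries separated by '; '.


u1: center (-1/2, -133/288), radius 1/648; u2: center (-13/24, -13/24), radius 1/60; u3: center (-73/144, -65/144), radius 1/648; u4: center (-11/24, -11/24), radius 1/84; u5: center (1/2, 0), radius 1/9

Below C, radii multiply path by path; the u-disk centers shift.
for u5, the 1-step affine chain lands on center (1/2, 0), radius 1/9
for u1, the 3-step affine chain lands on center (-1/2, -133/288), radius 1/648
for u3, the 3-step affine chain lands on center (-73/144, -65/144), radius 1/648
for u2, the 2-step affine chain lands on center (-13/24, -13/24), radius 1/60
for u4, the 2-step affine chain lands on center (-11/24, -11/24), radius 1/84


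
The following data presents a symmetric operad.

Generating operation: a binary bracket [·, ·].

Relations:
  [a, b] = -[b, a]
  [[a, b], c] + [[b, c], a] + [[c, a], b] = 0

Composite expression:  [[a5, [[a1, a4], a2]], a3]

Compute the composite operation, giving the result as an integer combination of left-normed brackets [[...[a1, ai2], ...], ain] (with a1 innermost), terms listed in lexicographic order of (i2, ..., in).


-[[[[a1, a4], a2], a5], a3]

Expand each bracket as ab - ba; the a1-initial words give the coefficients.
Composite bracket: [[a5, [[a1, a4], a2]], a3]
Under [a, b] = ab - ba we get 16 signed associative words (2^4 = 16).
The a1-initial words carry the normal form:
  from a1a4a2a5a3, sign -1: term -[[[[a1, a4], a2], a5], a3]


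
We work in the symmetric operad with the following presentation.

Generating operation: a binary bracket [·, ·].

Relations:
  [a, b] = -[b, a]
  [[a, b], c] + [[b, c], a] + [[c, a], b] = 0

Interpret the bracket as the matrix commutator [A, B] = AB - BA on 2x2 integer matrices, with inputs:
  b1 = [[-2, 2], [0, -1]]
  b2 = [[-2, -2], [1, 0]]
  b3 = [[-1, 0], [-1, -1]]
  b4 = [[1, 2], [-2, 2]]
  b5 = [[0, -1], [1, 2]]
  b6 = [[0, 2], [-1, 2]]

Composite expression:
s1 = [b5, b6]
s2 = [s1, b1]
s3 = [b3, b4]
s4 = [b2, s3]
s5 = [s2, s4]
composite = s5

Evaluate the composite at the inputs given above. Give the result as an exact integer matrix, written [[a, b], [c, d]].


[[-92, 88], [-112, 92]]


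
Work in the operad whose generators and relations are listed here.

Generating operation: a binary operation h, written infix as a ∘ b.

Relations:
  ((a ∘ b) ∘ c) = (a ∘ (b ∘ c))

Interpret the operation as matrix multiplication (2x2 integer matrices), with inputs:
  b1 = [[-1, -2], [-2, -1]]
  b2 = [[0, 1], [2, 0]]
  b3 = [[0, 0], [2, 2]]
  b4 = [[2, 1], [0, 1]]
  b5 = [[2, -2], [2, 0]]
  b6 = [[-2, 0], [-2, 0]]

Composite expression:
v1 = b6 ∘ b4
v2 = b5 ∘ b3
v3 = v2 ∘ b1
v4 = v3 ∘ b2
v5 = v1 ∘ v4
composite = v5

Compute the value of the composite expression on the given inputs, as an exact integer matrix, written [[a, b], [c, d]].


[[-96, -48], [-96, -48]]


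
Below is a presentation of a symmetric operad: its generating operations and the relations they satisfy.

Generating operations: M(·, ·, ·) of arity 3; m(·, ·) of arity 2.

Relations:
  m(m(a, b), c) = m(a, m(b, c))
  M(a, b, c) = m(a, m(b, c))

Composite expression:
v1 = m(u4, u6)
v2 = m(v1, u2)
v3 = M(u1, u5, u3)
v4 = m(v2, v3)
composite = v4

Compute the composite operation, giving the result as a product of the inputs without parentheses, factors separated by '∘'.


u4 ∘ u6 ∘ u2 ∘ u1 ∘ u5 ∘ u3

Key point: m is associative — brackets drop, the u-order remains.
m(u4, u6) flattens to u4 ∘ u6
m(m(u4, u6), u2) flattens to u4 ∘ u6 ∘ u2
M(u1, u5, u3) flattens to u1 ∘ u5 ∘ u3
m(m(m(u4, u6), u2), M(u1, u5, u3)) flattens to u4 ∘ u6 ∘ u2 ∘ u1 ∘ u5 ∘ u3


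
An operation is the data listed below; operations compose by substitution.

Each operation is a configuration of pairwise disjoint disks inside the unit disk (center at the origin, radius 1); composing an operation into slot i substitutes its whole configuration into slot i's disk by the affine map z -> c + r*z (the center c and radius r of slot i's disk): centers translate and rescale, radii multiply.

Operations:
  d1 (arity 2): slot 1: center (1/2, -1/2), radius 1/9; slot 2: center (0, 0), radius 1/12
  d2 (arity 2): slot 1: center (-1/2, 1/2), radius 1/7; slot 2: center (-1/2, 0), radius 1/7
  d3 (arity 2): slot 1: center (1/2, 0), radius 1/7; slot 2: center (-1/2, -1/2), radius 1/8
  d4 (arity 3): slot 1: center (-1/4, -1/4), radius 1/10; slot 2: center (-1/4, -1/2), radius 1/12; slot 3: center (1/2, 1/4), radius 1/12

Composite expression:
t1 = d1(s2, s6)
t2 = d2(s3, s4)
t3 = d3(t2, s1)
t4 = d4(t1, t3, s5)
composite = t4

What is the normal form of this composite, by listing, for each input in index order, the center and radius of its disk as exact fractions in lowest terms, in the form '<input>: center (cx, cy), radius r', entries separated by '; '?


Below d4, radii multiply path by path; the s-disk centers shift.
s2 passes through 2 substitutions, ending at center (-1/5, -3/10), radius 1/90
s6 passes through 2 substitutions, ending at center (-1/4, -1/4), radius 1/120
s3 passes through 3 substitutions, ending at center (-3/14, -83/168), radius 1/588
s4 passes through 3 substitutions, ending at center (-3/14, -1/2), radius 1/588
s1 passes through 2 substitutions, ending at center (-7/24, -13/24), radius 1/96
s5 passes through 1 substitution, ending at center (1/2, 1/4), radius 1/12

s1: center (-7/24, -13/24), radius 1/96; s2: center (-1/5, -3/10), radius 1/90; s3: center (-3/14, -83/168), radius 1/588; s4: center (-3/14, -1/2), radius 1/588; s5: center (1/2, 1/4), radius 1/12; s6: center (-1/4, -1/4), radius 1/120


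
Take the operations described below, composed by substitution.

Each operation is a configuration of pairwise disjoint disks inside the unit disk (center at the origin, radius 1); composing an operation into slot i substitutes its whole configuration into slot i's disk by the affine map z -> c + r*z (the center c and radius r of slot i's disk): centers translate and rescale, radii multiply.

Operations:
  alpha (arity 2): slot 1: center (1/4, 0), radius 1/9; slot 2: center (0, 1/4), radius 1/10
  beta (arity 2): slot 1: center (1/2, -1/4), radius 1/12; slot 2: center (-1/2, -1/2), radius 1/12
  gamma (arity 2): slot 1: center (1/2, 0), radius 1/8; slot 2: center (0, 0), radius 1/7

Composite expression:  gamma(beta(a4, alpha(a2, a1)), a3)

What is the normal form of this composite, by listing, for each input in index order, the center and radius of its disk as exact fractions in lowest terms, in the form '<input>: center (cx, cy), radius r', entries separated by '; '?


Below gamma, radii multiply path by path; the a-disk centers shift.
a4: after 2 affine steps, its disk has center (9/16, -1/32), radius 1/96
a2: after 3 affine steps, its disk has center (169/384, -1/16), radius 1/864
a1: after 3 affine steps, its disk has center (7/16, -23/384), radius 1/960
a3: after 1 affine step, its disk has center (0, 0), radius 1/7

a1: center (7/16, -23/384), radius 1/960; a2: center (169/384, -1/16), radius 1/864; a3: center (0, 0), radius 1/7; a4: center (9/16, -1/32), radius 1/96


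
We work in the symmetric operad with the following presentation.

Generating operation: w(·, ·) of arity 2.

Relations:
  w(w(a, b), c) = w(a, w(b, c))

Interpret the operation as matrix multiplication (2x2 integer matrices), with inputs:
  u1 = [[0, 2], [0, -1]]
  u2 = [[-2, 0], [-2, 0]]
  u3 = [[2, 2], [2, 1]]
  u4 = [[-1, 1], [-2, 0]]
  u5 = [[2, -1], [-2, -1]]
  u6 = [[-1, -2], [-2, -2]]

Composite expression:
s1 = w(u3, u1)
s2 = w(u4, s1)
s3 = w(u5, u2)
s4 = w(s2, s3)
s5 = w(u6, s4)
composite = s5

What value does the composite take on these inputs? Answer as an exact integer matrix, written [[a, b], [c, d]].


[[42, 0], [36, 0]]

w(u3, u1) = [[0, 2], [0, 3]]
w(u4, w(u3, u1)) = [[0, 1], [0, -4]]
w(u5, u2) = [[-2, 0], [6, 0]]
w(w(u4, w(u3, u1)), w(u5, u2)) = [[6, 0], [-24, 0]]
w(u6, w(w(u4, w(u3, u1)), w(u5, u2))) = [[42, 0], [36, 0]]


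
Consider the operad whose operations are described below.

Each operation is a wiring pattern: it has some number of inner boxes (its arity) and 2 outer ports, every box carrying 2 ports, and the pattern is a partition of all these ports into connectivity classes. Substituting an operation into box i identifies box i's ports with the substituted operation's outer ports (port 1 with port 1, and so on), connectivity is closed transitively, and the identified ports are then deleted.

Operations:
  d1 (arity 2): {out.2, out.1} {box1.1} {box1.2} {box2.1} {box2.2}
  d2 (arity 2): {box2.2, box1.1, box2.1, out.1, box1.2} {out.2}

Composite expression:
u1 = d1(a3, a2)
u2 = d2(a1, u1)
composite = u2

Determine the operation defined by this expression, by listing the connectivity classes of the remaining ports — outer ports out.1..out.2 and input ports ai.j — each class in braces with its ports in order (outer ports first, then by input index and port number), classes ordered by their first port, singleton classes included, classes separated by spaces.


{out.1, a1.1, a1.2} {out.2} {a2.1} {a2.2} {a3.1} {a3.2}

After gluing at d2, chains via deleted ports link the a-ports.
stage d1: inputs (a3, a2), connectivity {out.1, out.2} {a2.1} {a2.2} {a3.1} {a3.2}, out.j its boundary
stage d2: inputs (a1, a3, a2), connectivity {out.1, a1.1, a1.2} {out.2} {a2.1} {a2.2} {a3.1} {a3.2}, out.j its boundary


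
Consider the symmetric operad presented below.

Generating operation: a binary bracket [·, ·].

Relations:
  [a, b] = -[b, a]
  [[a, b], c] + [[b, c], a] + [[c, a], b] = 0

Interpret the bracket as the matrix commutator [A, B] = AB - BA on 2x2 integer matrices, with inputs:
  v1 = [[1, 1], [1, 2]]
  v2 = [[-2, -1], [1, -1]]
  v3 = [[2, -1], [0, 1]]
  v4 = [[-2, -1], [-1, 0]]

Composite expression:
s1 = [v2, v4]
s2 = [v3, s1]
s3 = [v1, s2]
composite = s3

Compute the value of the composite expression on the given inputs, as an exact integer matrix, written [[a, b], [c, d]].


[[0, -9], [9, 0]]

[v2, v4] = [[2, -1], [-3, -2]]
[v3, [v2, v4]] = [[3, 3], [3, -3]]
[v1, [v3, [v2, v4]]] = [[0, -9], [9, 0]]


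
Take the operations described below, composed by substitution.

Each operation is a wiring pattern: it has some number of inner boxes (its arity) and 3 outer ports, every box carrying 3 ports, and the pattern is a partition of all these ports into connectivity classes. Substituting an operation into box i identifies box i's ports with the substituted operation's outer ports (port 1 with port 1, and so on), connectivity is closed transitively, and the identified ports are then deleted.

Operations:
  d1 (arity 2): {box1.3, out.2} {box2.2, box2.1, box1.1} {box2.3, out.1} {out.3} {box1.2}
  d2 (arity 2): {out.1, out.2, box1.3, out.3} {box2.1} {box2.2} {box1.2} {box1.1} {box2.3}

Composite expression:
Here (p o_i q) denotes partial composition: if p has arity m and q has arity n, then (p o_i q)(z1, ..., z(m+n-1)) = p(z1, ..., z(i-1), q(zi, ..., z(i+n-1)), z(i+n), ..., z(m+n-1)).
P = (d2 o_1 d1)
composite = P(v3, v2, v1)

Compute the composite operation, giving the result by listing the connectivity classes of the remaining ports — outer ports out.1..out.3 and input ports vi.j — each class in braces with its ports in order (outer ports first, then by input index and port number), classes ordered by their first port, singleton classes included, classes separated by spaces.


Treat the ports identified at d2 as solder joints: merge, then drop.
stage d1: inputs (v3, v2), connectivity {out.1, v2.3} {out.2, v3.3} {out.3} {v2.1, v2.2, v3.1} {v3.2}, out.j its boundary
stage d2: inputs (v3, v2, v1), connectivity {out.1, out.2, out.3} {v1.1} {v1.2} {v1.3} {v2.1, v2.2, v3.1} {v2.3} {v3.2} {v3.3}, out.j its boundary

{out.1, out.2, out.3} {v1.1} {v1.2} {v1.3} {v2.1, v2.2, v3.1} {v2.3} {v3.2} {v3.3}


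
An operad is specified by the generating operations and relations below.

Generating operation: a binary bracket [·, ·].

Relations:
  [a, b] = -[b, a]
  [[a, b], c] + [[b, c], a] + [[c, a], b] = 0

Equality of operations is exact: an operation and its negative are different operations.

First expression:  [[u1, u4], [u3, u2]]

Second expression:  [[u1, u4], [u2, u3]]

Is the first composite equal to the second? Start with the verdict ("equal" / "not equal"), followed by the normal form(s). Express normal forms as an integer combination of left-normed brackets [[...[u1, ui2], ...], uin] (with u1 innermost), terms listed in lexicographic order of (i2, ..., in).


not equal; the first gives -[[[u1, u4], u2], u3] + [[[u1, u4], u3], u2] and the second [[[u1, u4], u2], u3] - [[[u1, u4], u3], u2]


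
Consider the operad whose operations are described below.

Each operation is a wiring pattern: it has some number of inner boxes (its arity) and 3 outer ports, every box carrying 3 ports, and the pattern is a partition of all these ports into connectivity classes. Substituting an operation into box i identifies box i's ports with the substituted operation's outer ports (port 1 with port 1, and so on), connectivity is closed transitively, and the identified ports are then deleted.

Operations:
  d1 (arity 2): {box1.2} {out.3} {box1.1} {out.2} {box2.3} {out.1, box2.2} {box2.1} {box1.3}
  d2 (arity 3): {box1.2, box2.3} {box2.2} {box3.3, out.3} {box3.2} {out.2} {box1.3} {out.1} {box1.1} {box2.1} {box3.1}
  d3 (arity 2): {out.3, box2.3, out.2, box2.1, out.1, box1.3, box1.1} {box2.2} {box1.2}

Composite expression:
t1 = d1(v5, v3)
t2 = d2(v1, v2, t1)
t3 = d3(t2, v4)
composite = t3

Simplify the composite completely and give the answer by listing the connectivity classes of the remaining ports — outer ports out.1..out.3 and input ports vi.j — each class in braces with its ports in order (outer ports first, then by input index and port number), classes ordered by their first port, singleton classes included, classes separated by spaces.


After gluing at d3, chains via deleted ports link the v-ports.
the subtree at d1 composes to {out.1, v3.2} {out.2} {out.3} {v3.1} {v3.3} {v5.1} {v5.2} {v5.3} on (v5, v3); out.j = own outer ports
the subtree at d2 composes to {out.1} {out.2} {out.3} {v1.1} {v1.2, v2.3} {v1.3} {v2.1} {v2.2} {v3.1} {v3.2} {v3.3} {v5.1} {v5.2} {v5.3} on (v1, v2, v5, v3); out.j = own outer ports
the subtree at d3 composes to {out.1, out.2, out.3, v4.1, v4.3} {v1.1} {v1.2, v2.3} {v1.3} {v2.1} {v2.2} {v3.1} {v3.2} {v3.3} {v4.2} {v5.1} {v5.2} {v5.3} on (v1, v2, v5, v3, v4); out.j = own outer ports

{out.1, out.2, out.3, v4.1, v4.3} {v1.1} {v1.2, v2.3} {v1.3} {v2.1} {v2.2} {v3.1} {v3.2} {v3.3} {v4.2} {v5.1} {v5.2} {v5.3}


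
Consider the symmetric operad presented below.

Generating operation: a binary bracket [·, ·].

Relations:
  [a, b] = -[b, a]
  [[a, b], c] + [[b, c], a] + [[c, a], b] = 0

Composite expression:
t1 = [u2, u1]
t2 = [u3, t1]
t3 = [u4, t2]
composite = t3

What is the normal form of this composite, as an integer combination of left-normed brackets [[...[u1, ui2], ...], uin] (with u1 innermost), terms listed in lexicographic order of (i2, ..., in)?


Antisymmetry and Jacobi reduce to u1-anchored left-normed brackets.
Composite bracket: [u4, [u3, [u2, u1]]]
Expanding via [a, b] = ab - ba: 8 signed words (2^3 = 8).
Collect the words opening with u1:
  u1u2u3u4 (sign -1) contributes -[[[u1, u2], u3], u4]

-[[[u1, u2], u3], u4]


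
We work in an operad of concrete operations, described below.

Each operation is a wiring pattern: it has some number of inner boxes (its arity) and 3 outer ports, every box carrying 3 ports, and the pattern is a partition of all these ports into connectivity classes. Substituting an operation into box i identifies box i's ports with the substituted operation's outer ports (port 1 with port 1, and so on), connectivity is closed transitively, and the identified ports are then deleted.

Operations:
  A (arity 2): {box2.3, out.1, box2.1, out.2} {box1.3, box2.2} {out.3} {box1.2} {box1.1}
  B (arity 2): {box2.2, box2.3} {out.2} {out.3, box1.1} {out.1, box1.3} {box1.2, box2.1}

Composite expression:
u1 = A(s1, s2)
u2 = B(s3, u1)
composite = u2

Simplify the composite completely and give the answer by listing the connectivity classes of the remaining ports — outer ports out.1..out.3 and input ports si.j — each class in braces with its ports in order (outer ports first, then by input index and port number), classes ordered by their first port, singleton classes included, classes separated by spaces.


{out.1, s3.3} {out.2} {out.3, s3.1} {s1.1} {s1.2} {s1.3, s2.2} {s2.1, s2.3, s3.2}

After gluing at B, chains via deleted ports link the s-ports.
through A, on inputs (s1, s2): {out.1, out.2, s2.1, s2.3} {out.3} {s1.1} {s1.2} {s1.3, s2.2} (out.j = stage outer ports)
through B, on inputs (s3, s1, s2): {out.1, s3.3} {out.2} {out.3, s3.1} {s1.1} {s1.2} {s1.3, s2.2} {s2.1, s2.3, s3.2} (out.j = stage outer ports)


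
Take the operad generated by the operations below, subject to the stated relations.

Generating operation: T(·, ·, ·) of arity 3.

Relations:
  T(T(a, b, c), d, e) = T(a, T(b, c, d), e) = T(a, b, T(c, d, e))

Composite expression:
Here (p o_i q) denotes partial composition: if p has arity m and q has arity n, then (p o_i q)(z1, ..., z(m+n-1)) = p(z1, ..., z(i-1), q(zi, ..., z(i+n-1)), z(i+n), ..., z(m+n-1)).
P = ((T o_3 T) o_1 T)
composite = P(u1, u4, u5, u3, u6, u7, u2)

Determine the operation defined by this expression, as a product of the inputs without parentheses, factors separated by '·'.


u1 · u4 · u5 · u3 · u6 · u7 · u2

Under associativity of T, the answer is the u's in reading order.
T(u1, u4, u5) flattens to u1 · u4 · u5
T(u6, u7, u2) flattens to u6 · u7 · u2
T(T(u1, u4, u5), u3, T(u6, u7, u2)) flattens to u1 · u4 · u5 · u3 · u6 · u7 · u2


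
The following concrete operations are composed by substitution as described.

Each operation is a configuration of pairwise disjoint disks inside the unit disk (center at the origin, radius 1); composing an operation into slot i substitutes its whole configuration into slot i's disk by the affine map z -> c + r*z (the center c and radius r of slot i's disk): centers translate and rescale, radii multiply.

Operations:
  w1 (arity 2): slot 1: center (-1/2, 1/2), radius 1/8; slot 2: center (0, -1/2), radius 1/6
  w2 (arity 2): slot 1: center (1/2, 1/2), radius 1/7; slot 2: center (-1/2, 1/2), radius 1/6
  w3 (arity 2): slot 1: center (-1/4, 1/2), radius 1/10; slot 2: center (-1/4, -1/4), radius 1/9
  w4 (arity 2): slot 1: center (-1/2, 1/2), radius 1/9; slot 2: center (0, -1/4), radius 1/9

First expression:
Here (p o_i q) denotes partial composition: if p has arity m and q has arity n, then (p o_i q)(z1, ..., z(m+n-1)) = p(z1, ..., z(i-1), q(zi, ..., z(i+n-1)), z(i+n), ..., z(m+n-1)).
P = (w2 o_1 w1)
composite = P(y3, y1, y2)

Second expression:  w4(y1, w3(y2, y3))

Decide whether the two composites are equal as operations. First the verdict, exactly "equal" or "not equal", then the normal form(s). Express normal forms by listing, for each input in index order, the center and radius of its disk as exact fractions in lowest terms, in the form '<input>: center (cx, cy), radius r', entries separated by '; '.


not equal; the first gives y1: center (1/2, 3/7), radius 1/42; y2: center (-1/2, 1/2), radius 1/6; y3: center (3/7, 4/7), radius 1/56 and the second y1: center (-1/2, 1/2), radius 1/9; y2: center (-1/36, -7/36), radius 1/90; y3: center (-1/36, -5/18), radius 1/81

Reducing the first expression gives y1: center (1/2, 3/7), radius 1/42; y2: center (-1/2, 1/2), radius 1/6; y3: center (3/7, 4/7), radius 1/56
Reducing the second expression gives y1: center (-1/2, 1/2), radius 1/9; y2: center (-1/36, -7/36), radius 1/90; y3: center (-1/36, -5/18), radius 1/81
Distinct normal forms: not equal.


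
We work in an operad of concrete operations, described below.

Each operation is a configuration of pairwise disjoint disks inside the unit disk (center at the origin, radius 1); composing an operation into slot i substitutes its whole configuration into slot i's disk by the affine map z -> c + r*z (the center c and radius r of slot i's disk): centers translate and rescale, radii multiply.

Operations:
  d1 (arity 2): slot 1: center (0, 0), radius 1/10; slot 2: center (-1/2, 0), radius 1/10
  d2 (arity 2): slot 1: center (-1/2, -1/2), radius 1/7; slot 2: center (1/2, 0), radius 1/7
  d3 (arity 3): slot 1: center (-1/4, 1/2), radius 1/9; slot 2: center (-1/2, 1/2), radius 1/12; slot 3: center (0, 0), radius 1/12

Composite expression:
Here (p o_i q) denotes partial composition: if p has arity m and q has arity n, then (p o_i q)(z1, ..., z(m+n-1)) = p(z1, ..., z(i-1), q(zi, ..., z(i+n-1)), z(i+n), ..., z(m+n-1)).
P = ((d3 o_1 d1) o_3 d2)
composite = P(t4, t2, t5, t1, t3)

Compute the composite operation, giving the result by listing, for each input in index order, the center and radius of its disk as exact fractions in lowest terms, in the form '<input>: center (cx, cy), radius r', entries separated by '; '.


t1: center (-11/24, 1/2), radius 1/84; t2: center (-11/36, 1/2), radius 1/90; t3: center (0, 0), radius 1/12; t4: center (-1/4, 1/2), radius 1/90; t5: center (-13/24, 11/24), radius 1/84

Only the slot chain above each t matters under d3; compose those maps.
tracing t4 down its 2-map path: center (-1/4, 1/2), radius 1/90
tracing t2 down its 2-map path: center (-11/36, 1/2), radius 1/90
tracing t5 down its 2-map path: center (-13/24, 11/24), radius 1/84
tracing t1 down its 2-map path: center (-11/24, 1/2), radius 1/84
tracing t3 down its 1-map path: center (0, 0), radius 1/12


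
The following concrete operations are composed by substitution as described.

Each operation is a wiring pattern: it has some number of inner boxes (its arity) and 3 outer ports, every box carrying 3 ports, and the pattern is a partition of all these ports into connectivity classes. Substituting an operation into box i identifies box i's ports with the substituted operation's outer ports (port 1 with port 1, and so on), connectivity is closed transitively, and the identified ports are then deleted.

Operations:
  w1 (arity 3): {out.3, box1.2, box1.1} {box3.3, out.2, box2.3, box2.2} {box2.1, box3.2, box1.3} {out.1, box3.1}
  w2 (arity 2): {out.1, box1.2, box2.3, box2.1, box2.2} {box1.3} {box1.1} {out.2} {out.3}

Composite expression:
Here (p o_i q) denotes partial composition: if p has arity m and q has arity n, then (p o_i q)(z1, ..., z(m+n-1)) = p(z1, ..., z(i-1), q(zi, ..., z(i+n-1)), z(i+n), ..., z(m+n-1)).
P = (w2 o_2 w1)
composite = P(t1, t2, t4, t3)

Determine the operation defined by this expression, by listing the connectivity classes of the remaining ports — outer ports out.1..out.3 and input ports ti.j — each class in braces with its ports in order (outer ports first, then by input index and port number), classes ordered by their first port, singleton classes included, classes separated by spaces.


{out.1, t1.2, t2.1, t2.2, t3.1, t3.3, t4.2, t4.3} {out.2} {out.3} {t1.1} {t1.3} {t2.3, t3.2, t4.1}

Two ports join when wires chain via w2-identified ports.
through w1, on inputs (t2, t4, t3): {out.1, t3.1} {out.2, t3.3, t4.2, t4.3} {out.3, t2.1, t2.2} {t2.3, t3.2, t4.1} (out.j = stage outer ports)
through w2, on inputs (t1, t2, t4, t3): {out.1, t1.2, t2.1, t2.2, t3.1, t3.3, t4.2, t4.3} {out.2} {out.3} {t1.1} {t1.3} {t2.3, t3.2, t4.1} (out.j = stage outer ports)


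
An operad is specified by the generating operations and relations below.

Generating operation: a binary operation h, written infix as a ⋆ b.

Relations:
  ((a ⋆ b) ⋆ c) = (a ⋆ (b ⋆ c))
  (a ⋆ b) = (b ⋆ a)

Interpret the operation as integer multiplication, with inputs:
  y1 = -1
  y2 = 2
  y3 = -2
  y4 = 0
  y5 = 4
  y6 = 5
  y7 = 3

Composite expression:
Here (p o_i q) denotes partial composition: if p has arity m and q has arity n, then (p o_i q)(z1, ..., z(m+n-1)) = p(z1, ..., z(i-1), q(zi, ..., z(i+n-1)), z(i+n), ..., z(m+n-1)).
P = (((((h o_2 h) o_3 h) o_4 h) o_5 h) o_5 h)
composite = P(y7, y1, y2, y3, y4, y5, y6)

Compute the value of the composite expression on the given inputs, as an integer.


(y4 ⋆ y5) = 0
((y4 ⋆ y5) ⋆ y6) = 0
(y3 ⋆ ((y4 ⋆ y5) ⋆ y6)) = 0
(y2 ⋆ (y3 ⋆ ((y4 ⋆ y5) ⋆ y6))) = 0
(y1 ⋆ (y2 ⋆ (y3 ⋆ ((y4 ⋆ y5) ⋆ y6)))) = 0
(y7 ⋆ (y1 ⋆ (y2 ⋆ (y3 ⋆ ((y4 ⋆ y5) ⋆ y6))))) = 0

0


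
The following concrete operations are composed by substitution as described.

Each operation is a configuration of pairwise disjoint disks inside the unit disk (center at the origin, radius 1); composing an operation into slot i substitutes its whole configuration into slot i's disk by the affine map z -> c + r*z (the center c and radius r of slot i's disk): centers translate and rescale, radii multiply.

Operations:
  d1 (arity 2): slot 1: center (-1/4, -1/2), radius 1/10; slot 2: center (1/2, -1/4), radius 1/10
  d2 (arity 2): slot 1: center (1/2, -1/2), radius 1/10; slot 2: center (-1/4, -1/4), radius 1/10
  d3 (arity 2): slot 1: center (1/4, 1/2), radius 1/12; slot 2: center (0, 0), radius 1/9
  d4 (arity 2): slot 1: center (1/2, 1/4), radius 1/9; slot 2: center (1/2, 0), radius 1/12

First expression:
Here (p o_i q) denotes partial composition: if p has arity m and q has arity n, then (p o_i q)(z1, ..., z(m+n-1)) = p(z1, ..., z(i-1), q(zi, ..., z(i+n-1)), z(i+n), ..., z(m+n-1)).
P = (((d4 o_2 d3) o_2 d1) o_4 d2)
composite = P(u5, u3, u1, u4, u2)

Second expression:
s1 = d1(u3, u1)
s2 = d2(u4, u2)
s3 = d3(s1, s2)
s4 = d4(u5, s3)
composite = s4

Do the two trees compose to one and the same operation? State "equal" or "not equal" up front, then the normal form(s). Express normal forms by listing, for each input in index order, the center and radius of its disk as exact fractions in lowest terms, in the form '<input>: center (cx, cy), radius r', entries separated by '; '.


The first composite normalizes to u1: center (151/288, 23/576), radius 1/1440; u2: center (215/432, -1/432), radius 1/1080; u3: center (299/576, 11/288), radius 1/1440; u4: center (109/216, -1/216), radius 1/1080; u5: center (1/2, 1/4), radius 1/9
The second composite normalizes to u1: center (151/288, 23/576), radius 1/1440; u2: center (215/432, -1/432), radius 1/1080; u3: center (299/576, 11/288), radius 1/1440; u4: center (109/216, -1/216), radius 1/1080; u5: center (1/2, 1/4), radius 1/9
One common form — equal.

equal; the common form is u1: center (151/288, 23/576), radius 1/1440; u2: center (215/432, -1/432), radius 1/1080; u3: center (299/576, 11/288), radius 1/1440; u4: center (109/216, -1/216), radius 1/1080; u5: center (1/2, 1/4), radius 1/9


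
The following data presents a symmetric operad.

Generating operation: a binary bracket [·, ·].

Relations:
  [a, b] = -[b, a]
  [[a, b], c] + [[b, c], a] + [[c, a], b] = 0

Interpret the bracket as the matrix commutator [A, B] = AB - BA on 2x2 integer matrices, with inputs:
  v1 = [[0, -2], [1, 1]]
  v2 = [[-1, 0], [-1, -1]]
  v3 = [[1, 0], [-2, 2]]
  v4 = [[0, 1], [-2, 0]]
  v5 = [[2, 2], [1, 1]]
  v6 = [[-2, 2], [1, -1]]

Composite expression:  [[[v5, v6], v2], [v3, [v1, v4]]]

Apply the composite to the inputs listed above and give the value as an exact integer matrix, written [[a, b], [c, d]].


[[0, -8], [-112, 0]]

[v5, v6] = [[0, 4], [-2, 0]]
[[v5, v6], v2] = [[-4, 0], [0, 4]]
[v1, v4] = [[3, -1], [-2, -3]]
[v3, [v1, v4]] = [[-2, 1], [-14, 2]]
[[[v5, v6], v2], [v3, [v1, v4]]] = [[0, -8], [-112, 0]]


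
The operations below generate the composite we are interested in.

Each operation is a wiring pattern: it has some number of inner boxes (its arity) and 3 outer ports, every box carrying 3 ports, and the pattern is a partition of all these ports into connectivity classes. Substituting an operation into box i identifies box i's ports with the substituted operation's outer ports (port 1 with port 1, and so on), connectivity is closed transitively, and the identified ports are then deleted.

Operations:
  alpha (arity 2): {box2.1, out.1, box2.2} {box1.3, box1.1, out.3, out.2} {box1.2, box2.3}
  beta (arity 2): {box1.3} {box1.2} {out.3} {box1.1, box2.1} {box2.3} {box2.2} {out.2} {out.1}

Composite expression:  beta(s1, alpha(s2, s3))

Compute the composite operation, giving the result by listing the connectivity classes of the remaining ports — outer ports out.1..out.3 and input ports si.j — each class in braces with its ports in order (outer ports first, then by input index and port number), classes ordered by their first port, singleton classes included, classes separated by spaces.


{out.1} {out.2} {out.3} {s1.1, s3.1, s3.2} {s1.2} {s1.3} {s2.1, s2.3} {s2.2, s3.3}

After gluing at beta, chains via deleted ports link the s-ports.
through alpha, on inputs (s2, s3): {out.1, s3.1, s3.2} {out.2, out.3, s2.1, s2.3} {s2.2, s3.3} (out.j = stage outer ports)
through beta, on inputs (s1, s2, s3): {out.1} {out.2} {out.3} {s1.1, s3.1, s3.2} {s1.2} {s1.3} {s2.1, s2.3} {s2.2, s3.3} (out.j = stage outer ports)


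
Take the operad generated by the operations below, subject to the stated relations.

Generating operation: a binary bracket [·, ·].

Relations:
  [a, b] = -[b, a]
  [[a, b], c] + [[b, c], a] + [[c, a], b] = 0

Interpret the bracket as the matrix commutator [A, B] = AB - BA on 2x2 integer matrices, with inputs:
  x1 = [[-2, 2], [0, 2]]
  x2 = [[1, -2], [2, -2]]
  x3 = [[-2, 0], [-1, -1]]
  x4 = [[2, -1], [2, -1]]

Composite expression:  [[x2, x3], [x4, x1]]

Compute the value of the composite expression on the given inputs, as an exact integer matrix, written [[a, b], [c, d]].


[x2, x3] = [[2, -2], [1, -2]]
[x4, x1] = [[-4, 2], [-8, 4]]
[[x2, x3], [x4, x1]] = [[14, -8], [24, -14]]

[[14, -8], [24, -14]]


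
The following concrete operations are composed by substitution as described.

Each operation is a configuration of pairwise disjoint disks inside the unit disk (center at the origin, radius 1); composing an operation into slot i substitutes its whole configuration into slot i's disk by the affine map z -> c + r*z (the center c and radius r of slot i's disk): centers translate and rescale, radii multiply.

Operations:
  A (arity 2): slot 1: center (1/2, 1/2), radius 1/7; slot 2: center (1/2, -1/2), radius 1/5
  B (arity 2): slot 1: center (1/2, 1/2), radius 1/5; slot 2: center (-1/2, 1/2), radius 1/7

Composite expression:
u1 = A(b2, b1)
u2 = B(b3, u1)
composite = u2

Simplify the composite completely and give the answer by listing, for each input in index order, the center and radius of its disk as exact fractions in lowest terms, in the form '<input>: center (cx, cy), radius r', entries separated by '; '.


b1: center (-3/7, 3/7), radius 1/35; b2: center (-3/7, 4/7), radius 1/49; b3: center (1/2, 1/2), radius 1/5


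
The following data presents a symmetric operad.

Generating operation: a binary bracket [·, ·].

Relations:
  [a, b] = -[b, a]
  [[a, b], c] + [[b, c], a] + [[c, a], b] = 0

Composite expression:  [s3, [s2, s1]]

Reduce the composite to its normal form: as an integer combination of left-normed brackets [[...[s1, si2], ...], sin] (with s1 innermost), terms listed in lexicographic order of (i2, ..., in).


[[s1, s2], s3]

Antisymmetry and Jacobi reduce to s1-anchored left-normed brackets.
Composite bracket: [s3, [s2, s1]]
Applying ab - ba throughout gives 4 signed words (2^2 = 4).
Collect the words opening with s1:
  the word s1s2s3 carries sign +1 and contributes +[[s1, s2], s3]


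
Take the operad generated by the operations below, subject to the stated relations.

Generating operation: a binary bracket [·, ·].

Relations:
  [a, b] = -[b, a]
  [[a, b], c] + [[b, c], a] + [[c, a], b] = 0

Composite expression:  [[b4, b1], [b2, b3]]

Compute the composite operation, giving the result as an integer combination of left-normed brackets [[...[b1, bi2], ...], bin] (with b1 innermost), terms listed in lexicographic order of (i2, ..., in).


-[[[b1, b4], b2], b3] + [[[b1, b4], b3], b2]

Antisymmetry and Jacobi reduce to b1-anchored left-normed brackets.
Composite bracket: [[b4, b1], [b2, b3]]
Full expansion: 8 signed words from ab - ba (2^3 = 8).
Collect the words opening with b1:
  sign of b1b4b2b3 is -1, so it contributes -[[[b1, b4], b2], b3]
  sign of b1b4b3b2 is +1, so it contributes +[[[b1, b4], b3], b2]


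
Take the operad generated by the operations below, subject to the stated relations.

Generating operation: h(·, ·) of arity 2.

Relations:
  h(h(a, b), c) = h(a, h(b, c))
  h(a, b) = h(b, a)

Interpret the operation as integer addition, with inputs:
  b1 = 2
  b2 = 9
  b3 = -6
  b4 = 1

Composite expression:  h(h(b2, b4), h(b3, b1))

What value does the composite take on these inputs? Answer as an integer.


h(b2, b4) = 10
h(b3, b1) = -4
h(h(b2, b4), h(b3, b1)) = 6

6
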